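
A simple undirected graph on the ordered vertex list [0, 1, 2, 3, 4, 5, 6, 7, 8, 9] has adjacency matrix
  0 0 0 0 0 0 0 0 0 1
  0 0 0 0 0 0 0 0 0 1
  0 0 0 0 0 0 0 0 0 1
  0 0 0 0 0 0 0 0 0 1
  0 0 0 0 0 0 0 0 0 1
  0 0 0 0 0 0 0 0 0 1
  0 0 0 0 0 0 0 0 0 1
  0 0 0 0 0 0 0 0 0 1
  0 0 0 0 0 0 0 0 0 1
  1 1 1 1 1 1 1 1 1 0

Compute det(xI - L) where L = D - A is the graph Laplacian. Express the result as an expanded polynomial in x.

x^10 - 18x^9 + 108x^8 - 336x^7 + 630x^6 - 756x^5 + 588x^4 - 288x^3 + 81x^2 - 10x

With the vertex order [0, 1, 2, 3, 4, 5, 6, 7, 8, 9], the degrees are [1, 1, 1, 1, 1, 1, 1, 1, 1, 9], giving D = diag(1, 1, 1, 1, 1, 1, 1, 1, 1, 9) and L = D - A. The eigenvalues of L are [0, 1, 1, 1, 1, 1, 1, 1, 1, 10]; the characteristic polynomial is the product of (x - lambda_i), which multiplies out to x^10 - 18x^9 + 108x^8 - 336x^7 + 630x^6 - 756x^5 + 588x^4 - 288x^3 + 81x^2 - 10x. The coefficient of x^9 equals -trace(L) = -18, matching the sum of degrees. There is one zero in the spectrum, matching the 1 component.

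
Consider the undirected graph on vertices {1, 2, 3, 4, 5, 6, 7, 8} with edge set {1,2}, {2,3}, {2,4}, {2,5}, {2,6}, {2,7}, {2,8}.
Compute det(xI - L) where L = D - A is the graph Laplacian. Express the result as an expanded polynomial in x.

With the vertex order [1, 2, 3, 4, 5, 6, 7, 8], the degrees are [1, 7, 1, 1, 1, 1, 1, 1], giving D = diag(1, 7, 1, 1, 1, 1, 1, 1) and L = D - A. The eigenvalues of L are [0, 1, 1, 1, 1, 1, 1, 8]; the characteristic polynomial is the product of (x - lambda_i), which multiplies out to x^8 - 14x^7 + 63x^6 - 140x^5 + 175x^4 - 126x^3 + 49x^2 - 8x. The coefficient of x^7 equals -trace(L) = -14, matching the sum of degrees. The eigenvalues sum to 14, which equals trace(L) = 2|E|.

x^8 - 14x^7 + 63x^6 - 140x^5 + 175x^4 - 126x^3 + 49x^2 - 8x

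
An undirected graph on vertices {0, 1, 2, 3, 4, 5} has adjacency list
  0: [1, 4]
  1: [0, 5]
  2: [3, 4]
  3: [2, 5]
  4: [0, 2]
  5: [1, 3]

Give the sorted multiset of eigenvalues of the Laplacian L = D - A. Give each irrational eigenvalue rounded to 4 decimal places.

[0, 1, 1, 3, 3, 4]

Reading degrees in the order [0, 1, 2, 3, 4, 5] gives [2, 2, 2, 2, 2, 2]; set D = diag(2, 2, 2, 2, 2, 2) and form L = D - A. Since every row of L sums to 0, the all-ones vector is in the kernel and 0 is an eigenvalue. The single zero eigenvalue shows the graph is connected. The eigenvalues sum to 12, which equals trace(L) = 2|E|.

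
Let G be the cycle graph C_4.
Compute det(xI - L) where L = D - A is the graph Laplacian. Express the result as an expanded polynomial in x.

The graph has 4 vertices and degree multiset [2, 2, 2, 2]; D is the diagonal matrix of degrees and L = D - A. The eigenvalues of L are [0, 2, 2, 4]; the characteristic polynomial is the product of (x - lambda_i), which multiplies out to x^4 - 8x^3 + 20x^2 - 16x. Since p(0) = det(-L) = 0, x divides p(x). By the matrix-tree theorem the graph has (1/4) * product of the nonzero eigenvalues = 4 spanning trees. The eigenvalues sum to 8, which equals trace(L) = 2|E|.

x^4 - 8x^3 + 20x^2 - 16x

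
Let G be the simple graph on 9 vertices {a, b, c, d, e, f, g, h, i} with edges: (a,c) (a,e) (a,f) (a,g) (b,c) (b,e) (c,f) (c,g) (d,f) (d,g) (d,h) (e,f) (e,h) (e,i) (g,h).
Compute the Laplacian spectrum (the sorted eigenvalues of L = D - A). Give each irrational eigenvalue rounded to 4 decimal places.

[0, 0.8726, 1.5715, 2.5790, 3.5396, 3.8042, 4.9602, 6.0104, 6.6625]

Reading degrees in the order [a, b, c, d, e, f, g, h, i] gives [4, 2, 4, 3, 5, 4, 4, 3, 1]; set D = diag(4, 2, 4, 3, 5, 4, 4, 3, 1) and form L = D - A. Since every row of L sums to 0, the all-ones vector is in the kernel and 0 is an eigenvalue.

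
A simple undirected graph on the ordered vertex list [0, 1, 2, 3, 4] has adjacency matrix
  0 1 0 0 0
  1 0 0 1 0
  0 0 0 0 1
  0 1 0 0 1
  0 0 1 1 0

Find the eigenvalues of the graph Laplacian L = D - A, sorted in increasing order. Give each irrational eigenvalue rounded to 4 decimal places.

With the vertex order [0, 1, 2, 3, 4], the degrees are [1, 2, 1, 2, 2], giving D = diag(1, 2, 1, 2, 2) and L = D - A. L is symmetric positive semidefinite, so every eigenvalue is real and nonnegative. The single zero eigenvalue shows the graph is connected. The largest eigenvalue, 3.6180, is at most the vertex count 5.

[0, 0.3820, 1.3820, 2.6180, 3.6180]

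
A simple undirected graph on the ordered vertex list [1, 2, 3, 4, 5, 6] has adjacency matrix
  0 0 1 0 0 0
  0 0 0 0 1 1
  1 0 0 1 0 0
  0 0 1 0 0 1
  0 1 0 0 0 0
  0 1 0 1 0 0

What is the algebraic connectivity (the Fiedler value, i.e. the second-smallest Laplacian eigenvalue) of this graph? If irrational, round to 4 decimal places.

0.2679

Each diagonal entry of L is the vertex degree and each off-diagonal entry is -1 where an edge is present, 0 otherwise; in the order [1, 2, 3, 4, 5, 6] the diagonal is [1, 2, 2, 2, 1, 2]. Computing the eigenvalues of L and sorting gives [0, 0.2679, 1, 2, 3, 3.7321]. The Fiedler value lambda_2 = 0.2679 is strictly positive, so the graph is connected. The eigenvalues sum to 10, which equals trace(L) = 2|E|.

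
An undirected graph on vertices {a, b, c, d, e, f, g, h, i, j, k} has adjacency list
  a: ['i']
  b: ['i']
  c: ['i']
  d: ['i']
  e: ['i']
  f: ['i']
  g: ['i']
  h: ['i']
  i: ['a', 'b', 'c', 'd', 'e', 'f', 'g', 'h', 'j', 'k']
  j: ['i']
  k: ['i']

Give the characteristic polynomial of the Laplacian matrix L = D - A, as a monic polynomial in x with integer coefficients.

x^11 - 20x^10 + 135x^9 - 480x^8 + 1050x^7 - 1512x^6 + 1470x^5 - 960x^4 + 405x^3 - 100x^2 + 11x

Reading degrees in the order [a, b, c, d, e, f, g, h, i, j, k] gives [1, 1, 1, 1, 1, 1, 1, 1, 10, 1, 1]; set D = diag(1, 1, 1, 1, 1, 1, 1, 1, 10, 1, 1) and form L = D - A. Computing det(xI - L) by cofactor expansion (or equivalently via sum-over-permutations) gives x^11 - 20x^10 + 135x^9 - 480x^8 + 1050x^7 - 1512x^6 + 1470x^5 - 960x^4 + 405x^3 - 100x^2 + 11x. The coefficient of x^10 equals -trace(L) = -20, matching the sum of degrees. There is one zero in the spectrum, matching the 1 component. The largest eigenvalue, 11, is at most the vertex count 11.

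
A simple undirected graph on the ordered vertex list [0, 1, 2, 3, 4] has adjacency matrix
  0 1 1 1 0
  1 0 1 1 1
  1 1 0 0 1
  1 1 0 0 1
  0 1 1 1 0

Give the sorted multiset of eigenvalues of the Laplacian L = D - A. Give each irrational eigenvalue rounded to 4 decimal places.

[0, 3, 3, 5, 5]

Each diagonal entry of L is the vertex degree and each off-diagonal entry is -1 where an edge is present, 0 otherwise; in the order [0, 1, 2, 3, 4] the diagonal is [3, 4, 3, 3, 3]. Diagonalising L (or applying a numerical eigensolver to the 5x5 matrix) gives the spectrum above. There is one zero in the spectrum, matching the 1 component.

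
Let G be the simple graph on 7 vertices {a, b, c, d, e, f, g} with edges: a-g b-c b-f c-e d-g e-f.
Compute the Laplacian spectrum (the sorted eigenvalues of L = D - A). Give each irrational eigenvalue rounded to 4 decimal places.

[0, 0, 1, 2, 2, 3, 4]

Each diagonal entry of L is the vertex degree and each off-diagonal entry is -1 where an edge is present, 0 otherwise; in the order [a, b, c, d, e, f, g] the diagonal is [1, 2, 2, 1, 2, 2, 2]. Since every row of L sums to 0, the all-ones vector is in the kernel and 0 is an eigenvalue. The 2 zero eigenvalues correspond to the 2 connected components. The eigenvalues sum to 12, which equals trace(L) = 2|E|. The largest eigenvalue, 4, is at most the vertex count 7.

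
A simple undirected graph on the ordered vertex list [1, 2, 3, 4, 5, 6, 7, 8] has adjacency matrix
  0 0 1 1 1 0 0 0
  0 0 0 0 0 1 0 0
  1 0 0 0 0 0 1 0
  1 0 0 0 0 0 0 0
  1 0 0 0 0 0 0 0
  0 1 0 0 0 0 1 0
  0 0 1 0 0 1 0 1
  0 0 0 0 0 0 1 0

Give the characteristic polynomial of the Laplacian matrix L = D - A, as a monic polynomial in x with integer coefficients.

x^8 - 14x^7 + 76x^6 - 204x^5 + 288x^4 - 210x^3 + 71x^2 - 8x

Reading degrees in the order [1, 2, 3, 4, 5, 6, 7, 8] gives [3, 1, 2, 1, 1, 2, 3, 1]; set D = diag(3, 1, 2, 1, 1, 2, 3, 1) and form L = D - A. Computing det(xI - L) by cofactor expansion (or equivalently via sum-over-permutations) gives x^8 - 14x^7 + 76x^6 - 204x^5 + 288x^4 - 210x^3 + 71x^2 - 8x. The coefficient of x^7 equals -trace(L) = -14, matching the sum of degrees. The largest eigenvalue, 4.4763, is at most the vertex count 8. The eigenvalues sum to 14, which equals trace(L) = 2|E|.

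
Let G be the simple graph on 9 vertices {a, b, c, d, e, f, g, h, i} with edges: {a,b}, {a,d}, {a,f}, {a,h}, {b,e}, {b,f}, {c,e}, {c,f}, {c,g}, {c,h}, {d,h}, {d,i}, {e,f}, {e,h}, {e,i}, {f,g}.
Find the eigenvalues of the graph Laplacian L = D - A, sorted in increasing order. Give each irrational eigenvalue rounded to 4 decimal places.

[0, 1.2206, 2.0089, 2.6312, 3.2974, 4.9189, 5.1583, 5.9316, 6.8330]

Each diagonal entry of L is the vertex degree and each off-diagonal entry is -1 where an edge is present, 0 otherwise; in the order [a, b, c, d, e, f, g, h, i] the diagonal is [4, 3, 4, 3, 5, 5, 2, 4, 2]. Since every row of L sums to 0, the all-ones vector is in the kernel and 0 is an eigenvalue. The eigenvalues sum to 32, which equals trace(L) = 2|E|. The largest eigenvalue, 6.8330, is at most the vertex count 9.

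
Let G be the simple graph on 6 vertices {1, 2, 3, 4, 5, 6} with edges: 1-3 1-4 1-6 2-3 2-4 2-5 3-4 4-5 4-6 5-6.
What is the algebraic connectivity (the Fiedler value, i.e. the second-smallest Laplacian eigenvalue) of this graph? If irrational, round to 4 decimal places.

2.3820

Each diagonal entry of L is the vertex degree and each off-diagonal entry is -1 where an edge is present, 0 otherwise; in the order [1, 2, 3, 4, 5, 6] the diagonal is [3, 3, 3, 5, 3, 3]. The smallest Laplacian eigenvalue is always 0. The next one, lambda_2 = 2.3820, measures how hard the graph is to disconnect: larger values mean better connectivity. The eigenvalues sum to 20, which equals trace(L) = 2|E|.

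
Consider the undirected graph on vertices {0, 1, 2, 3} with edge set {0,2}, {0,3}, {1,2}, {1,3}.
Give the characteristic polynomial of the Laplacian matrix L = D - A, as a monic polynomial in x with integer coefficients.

x^4 - 8x^3 + 20x^2 - 16x

With the vertex order [0, 1, 2, 3], the degrees are [2, 2, 2, 2], giving D = diag(2, 2, 2, 2) and L = D - A. The eigenvalues of L are [0, 2, 2, 4]; the characteristic polynomial is the product of (x - lambda_i), which multiplies out to x^4 - 8x^3 + 20x^2 - 16x. Since p(0) = det(-L) = 0, x divides p(x).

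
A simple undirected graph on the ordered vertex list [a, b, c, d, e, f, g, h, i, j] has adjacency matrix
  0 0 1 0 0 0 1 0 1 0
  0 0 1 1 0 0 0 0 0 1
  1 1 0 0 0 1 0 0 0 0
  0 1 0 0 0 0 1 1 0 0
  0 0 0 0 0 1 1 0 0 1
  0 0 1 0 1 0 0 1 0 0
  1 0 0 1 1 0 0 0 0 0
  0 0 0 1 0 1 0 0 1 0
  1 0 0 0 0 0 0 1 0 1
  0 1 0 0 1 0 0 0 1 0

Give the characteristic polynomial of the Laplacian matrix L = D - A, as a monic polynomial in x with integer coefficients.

x^10 - 30x^9 + 390x^8 - 2880x^7 + 13305x^6 - 39882x^5 + 77640x^4 - 94800x^3 + 66000x^2 - 20000x

With the vertex order [a, b, c, d, e, f, g, h, i, j], the degrees are [3, 3, 3, 3, 3, 3, 3, 3, 3, 3], giving D = diag(3, 3, 3, 3, 3, 3, 3, 3, 3, 3) and L = D - A. The eigenvalues of L are [0, 2, 2, 2, 2, 2, 5, 5, 5, 5]; the characteristic polynomial is the product of (x - lambda_i), which multiplies out to x^10 - 30x^9 + 390x^8 - 2880x^7 + 13305x^6 - 39882x^5 + 77640x^4 - 94800x^3 + 66000x^2 - 20000x. The constant term is 0 because L is singular (the all-ones vector lies in its kernel). The largest eigenvalue, 5, is at most the vertex count 10.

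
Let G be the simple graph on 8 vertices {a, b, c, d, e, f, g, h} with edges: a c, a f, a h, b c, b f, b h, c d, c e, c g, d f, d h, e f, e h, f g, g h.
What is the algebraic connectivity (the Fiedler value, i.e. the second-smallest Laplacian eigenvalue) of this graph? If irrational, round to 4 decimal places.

3

Reading degrees in the order [a, b, c, d, e, f, g, h] gives [3, 3, 5, 3, 3, 5, 3, 5]; set D = diag(3, 3, 5, 3, 3, 5, 3, 5) and form L = D - A. Computing the eigenvalues of L and sorting gives [0, 3, 3, 3, 3, 5, 5, 8]. The Fiedler value lambda_2 = 3 is strictly positive, so the graph is connected. By the matrix-tree theorem the graph has (1/8) * product of the nonzero eigenvalues = 2025 spanning trees.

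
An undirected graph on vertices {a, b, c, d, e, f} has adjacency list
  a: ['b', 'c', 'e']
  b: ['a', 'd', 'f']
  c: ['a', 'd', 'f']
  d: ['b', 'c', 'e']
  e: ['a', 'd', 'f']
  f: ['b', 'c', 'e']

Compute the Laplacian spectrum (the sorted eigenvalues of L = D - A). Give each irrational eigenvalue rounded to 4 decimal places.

Each diagonal entry of L is the vertex degree and each off-diagonal entry is -1 where an edge is present, 0 otherwise; in the order [a, b, c, d, e, f] the diagonal is [3, 3, 3, 3, 3, 3]. Since every row of L sums to 0, the all-ones vector is in the kernel and 0 is an eigenvalue. The single zero eigenvalue shows the graph is connected. By the matrix-tree theorem the graph has (1/6) * product of the nonzero eigenvalues = 81 spanning trees. The eigenvalues sum to 18, which equals trace(L) = 2|E|.

[0, 3, 3, 3, 3, 6]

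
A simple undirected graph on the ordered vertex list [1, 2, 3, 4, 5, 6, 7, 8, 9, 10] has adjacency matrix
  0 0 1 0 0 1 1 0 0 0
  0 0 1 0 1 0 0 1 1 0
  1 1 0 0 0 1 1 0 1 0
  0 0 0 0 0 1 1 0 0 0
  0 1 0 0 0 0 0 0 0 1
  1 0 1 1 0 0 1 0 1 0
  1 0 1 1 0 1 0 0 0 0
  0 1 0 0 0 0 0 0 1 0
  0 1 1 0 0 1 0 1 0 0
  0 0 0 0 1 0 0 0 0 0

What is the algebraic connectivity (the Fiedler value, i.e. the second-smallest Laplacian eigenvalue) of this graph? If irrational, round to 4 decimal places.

Each diagonal entry of L is the vertex degree and each off-diagonal entry is -1 where an edge is present, 0 otherwise; in the order [1, 2, 3, 4, 5, 6, 7, 8, 9, 10] the diagonal is [3, 4, 5, 2, 2, 5, 4, 2, 4, 1]. The smallest Laplacian eigenvalue is always 0. The next one, lambda_2 = 0.3499, measures how hard the graph is to disconnect: larger values mean better connectivity.

0.3499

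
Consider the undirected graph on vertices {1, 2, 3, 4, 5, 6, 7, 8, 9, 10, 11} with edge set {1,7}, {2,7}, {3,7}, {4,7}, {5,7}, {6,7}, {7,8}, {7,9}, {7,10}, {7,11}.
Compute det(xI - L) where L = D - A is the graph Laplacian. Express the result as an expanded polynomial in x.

Each diagonal entry of L is the vertex degree and each off-diagonal entry is -1 where an edge is present, 0 otherwise; in the order [1, 2, 3, 4, 5, 6, 7, 8, 9, 10, 11] the diagonal is [1, 1, 1, 1, 1, 1, 10, 1, 1, 1, 1]. The eigenvalues of L are [0, 1, 1, 1, 1, 1, 1, 1, 1, 1, 11]; the characteristic polynomial is the product of (x - lambda_i), which multiplies out to x^11 - 20x^10 + 135x^9 - 480x^8 + 1050x^7 - 1512x^6 + 1470x^5 - 960x^4 + 405x^3 - 100x^2 + 11x. The coefficient of x^10 equals -trace(L) = -20, matching the sum of degrees. The eigenvalues sum to 20, which equals trace(L) = 2|E|. By the matrix-tree theorem the graph has (1/11) * product of the nonzero eigenvalues = 1 spanning tree.

x^11 - 20x^10 + 135x^9 - 480x^8 + 1050x^7 - 1512x^6 + 1470x^5 - 960x^4 + 405x^3 - 100x^2 + 11x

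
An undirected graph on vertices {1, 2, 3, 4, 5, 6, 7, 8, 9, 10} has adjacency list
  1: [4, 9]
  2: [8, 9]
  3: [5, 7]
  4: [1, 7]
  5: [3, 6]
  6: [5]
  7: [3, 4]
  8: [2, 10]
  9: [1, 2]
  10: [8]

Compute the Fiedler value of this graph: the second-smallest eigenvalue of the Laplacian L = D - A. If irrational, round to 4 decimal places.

0.0979

Reading degrees in the order [1, 2, 3, 4, 5, 6, 7, 8, 9, 10] gives [2, 2, 2, 2, 2, 1, 2, 2, 2, 1]; set D = diag(2, 2, 2, 2, 2, 1, 2, 2, 2, 1) and form L = D - A. The smallest Laplacian eigenvalue is always 0. The next one, lambda_2 = 0.0979, measures how hard the graph is to disconnect: larger values mean better connectivity. The eigenvalues sum to 18, which equals trace(L) = 2|E|.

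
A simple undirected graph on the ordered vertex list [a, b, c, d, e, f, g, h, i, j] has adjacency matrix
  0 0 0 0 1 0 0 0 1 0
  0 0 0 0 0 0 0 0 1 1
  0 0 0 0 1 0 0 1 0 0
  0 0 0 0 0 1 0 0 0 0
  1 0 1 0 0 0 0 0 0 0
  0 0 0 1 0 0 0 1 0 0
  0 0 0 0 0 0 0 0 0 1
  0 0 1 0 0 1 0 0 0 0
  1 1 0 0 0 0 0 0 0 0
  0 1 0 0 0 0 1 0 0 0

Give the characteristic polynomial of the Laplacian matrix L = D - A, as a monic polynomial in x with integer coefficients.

x^10 - 18x^9 + 136x^8 - 560x^7 + 1365x^6 - 2002x^5 + 1716x^4 - 792x^3 + 165x^2 - 10x

With the vertex order [a, b, c, d, e, f, g, h, i, j], the degrees are [2, 2, 2, 1, 2, 2, 1, 2, 2, 2], giving D = diag(2, 2, 2, 1, 2, 2, 1, 2, 2, 2) and L = D - A. L has integer entries, so p(x) = det(xI - L) has integer coefficients. Expanding the determinant yields x^10 - 18x^9 + 136x^8 - 560x^7 + 1365x^6 - 2002x^5 + 1716x^4 - 792x^3 + 165x^2 - 10x. The coefficient of x^9 equals -trace(L) = -18, matching the sum of degrees.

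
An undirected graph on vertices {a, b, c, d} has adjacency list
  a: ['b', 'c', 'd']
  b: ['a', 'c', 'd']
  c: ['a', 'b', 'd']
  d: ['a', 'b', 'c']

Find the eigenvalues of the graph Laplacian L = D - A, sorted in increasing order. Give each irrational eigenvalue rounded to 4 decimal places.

[0, 4, 4, 4]

With the vertex order [a, b, c, d], the degrees are [3, 3, 3, 3], giving D = diag(3, 3, 3, 3) and L = D - A. L is symmetric positive semidefinite, so every eigenvalue is real and nonnegative. The single zero eigenvalue shows the graph is connected. There is one zero in the spectrum, matching the 1 component.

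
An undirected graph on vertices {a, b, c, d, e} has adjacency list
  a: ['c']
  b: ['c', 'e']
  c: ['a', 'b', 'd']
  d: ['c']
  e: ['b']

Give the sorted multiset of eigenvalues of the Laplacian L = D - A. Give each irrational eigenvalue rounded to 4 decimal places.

With the vertex order [a, b, c, d, e], the degrees are [1, 2, 3, 1, 1], giving D = diag(1, 2, 3, 1, 1) and L = D - A. Since every row of L sums to 0, the all-ones vector is in the kernel and 0 is an eigenvalue. By the matrix-tree theorem the graph has (1/5) * product of the nonzero eigenvalues = 1 spanning tree. The eigenvalues sum to 8, which equals trace(L) = 2|E|.

[0, 0.5188, 1, 2.3111, 4.1701]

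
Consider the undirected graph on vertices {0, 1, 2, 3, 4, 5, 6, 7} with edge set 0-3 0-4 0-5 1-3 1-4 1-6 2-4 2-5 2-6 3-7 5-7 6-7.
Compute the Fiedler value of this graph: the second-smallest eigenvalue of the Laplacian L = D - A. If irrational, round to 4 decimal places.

2

Reading degrees in the order [0, 1, 2, 3, 4, 5, 6, 7] gives [3, 3, 3, 3, 3, 3, 3, 3]; set D = diag(3, 3, 3, 3, 3, 3, 3, 3) and form L = D - A. Computing the eigenvalues of L and sorting gives [0, 2, 2, 2, 4, 4, 4, 6]. The Fiedler value lambda_2 = 2 is strictly positive, so the graph is connected.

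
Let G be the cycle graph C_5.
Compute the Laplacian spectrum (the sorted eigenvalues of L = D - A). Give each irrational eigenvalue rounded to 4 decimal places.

[0, 1.3820, 1.3820, 3.6180, 3.6180]

The graph has 5 vertices and degree multiset [2, 2, 2, 2, 2]; D is the diagonal matrix of degrees and L = D - A. L is symmetric positive semidefinite, so every eigenvalue is real and nonnegative. By the matrix-tree theorem the graph has (1/5) * product of the nonzero eigenvalues = 5 spanning trees. The eigenvalues sum to 10, which equals trace(L) = 2|E|.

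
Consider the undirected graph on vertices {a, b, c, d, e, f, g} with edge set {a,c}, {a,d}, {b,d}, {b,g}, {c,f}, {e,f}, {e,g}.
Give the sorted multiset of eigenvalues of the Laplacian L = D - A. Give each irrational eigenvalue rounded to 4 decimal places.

Reading degrees in the order [a, b, c, d, e, f, g] gives [2, 2, 2, 2, 2, 2, 2]; set D = diag(2, 2, 2, 2, 2, 2, 2) and form L = D - A. Since every row of L sums to 0, the all-ones vector is in the kernel and 0 is an eigenvalue. By the matrix-tree theorem the graph has (1/7) * product of the nonzero eigenvalues = 7 spanning trees. The eigenvalues sum to 14, which equals trace(L) = 2|E|.

[0, 0.7530, 0.7530, 2.4450, 2.4450, 3.8019, 3.8019]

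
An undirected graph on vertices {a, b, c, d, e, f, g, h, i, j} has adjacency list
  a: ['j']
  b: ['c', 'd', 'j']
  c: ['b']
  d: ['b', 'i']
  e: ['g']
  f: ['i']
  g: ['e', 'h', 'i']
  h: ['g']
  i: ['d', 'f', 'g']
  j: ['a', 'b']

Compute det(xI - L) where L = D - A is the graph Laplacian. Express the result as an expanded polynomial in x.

x^10 - 18x^9 + 133x^8 - 524x^7 + 1200x^6 - 1638x^5 + 1317x^4 - 592x^3 + 131x^2 - 10x

With the vertex order [a, b, c, d, e, f, g, h, i, j], the degrees are [1, 3, 1, 2, 1, 1, 3, 1, 3, 2], giving D = diag(1, 3, 1, 2, 1, 1, 3, 1, 3, 2) and L = D - A. L has integer entries, so p(x) = det(xI - L) has integer coefficients. Expanding the determinant yields x^10 - 18x^9 + 133x^8 - 524x^7 + 1200x^6 - 1638x^5 + 1317x^4 - 592x^3 + 131x^2 - 10x. The coefficient of x^9 equals -trace(L) = -18, matching the sum of degrees. The largest eigenvalue, 4.7056, is at most the vertex count 10.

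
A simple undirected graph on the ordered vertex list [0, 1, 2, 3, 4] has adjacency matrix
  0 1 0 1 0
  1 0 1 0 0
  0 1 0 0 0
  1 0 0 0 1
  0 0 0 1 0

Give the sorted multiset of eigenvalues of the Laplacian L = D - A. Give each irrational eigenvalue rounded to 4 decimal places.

With the vertex order [0, 1, 2, 3, 4], the degrees are [2, 2, 1, 2, 1], giving D = diag(2, 2, 1, 2, 1) and L = D - A. The multiplicity of 0 as a Laplacian eigenvalue equals the number of connected components. The single zero eigenvalue shows the graph is connected. The eigenvalues sum to 8, which equals trace(L) = 2|E|.

[0, 0.3820, 1.3820, 2.6180, 3.6180]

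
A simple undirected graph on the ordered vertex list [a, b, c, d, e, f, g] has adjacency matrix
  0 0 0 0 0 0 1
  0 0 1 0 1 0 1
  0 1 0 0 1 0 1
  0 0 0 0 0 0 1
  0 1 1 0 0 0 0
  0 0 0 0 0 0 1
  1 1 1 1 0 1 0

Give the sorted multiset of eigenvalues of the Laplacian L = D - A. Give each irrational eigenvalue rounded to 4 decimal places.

Reading degrees in the order [a, b, c, d, e, f, g] gives [1, 3, 3, 1, 2, 1, 5]; set D = diag(1, 3, 3, 1, 2, 1, 5) and form L = D - A. Diagonalising L (or applying a numerical eigensolver to the 7x7 matrix) gives the spectrum above. There is one zero in the spectrum, matching the 1 component.

[0, 0.7269, 1, 1, 3.1404, 4, 6.1326]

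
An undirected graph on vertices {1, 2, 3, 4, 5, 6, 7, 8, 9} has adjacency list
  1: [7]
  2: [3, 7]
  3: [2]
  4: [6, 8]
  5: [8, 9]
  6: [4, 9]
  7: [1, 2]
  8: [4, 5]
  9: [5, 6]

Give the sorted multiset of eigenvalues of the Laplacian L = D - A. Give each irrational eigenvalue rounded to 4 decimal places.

[0, 0, 0.5858, 1.3820, 1.3820, 2, 3.4142, 3.6180, 3.6180]

With the vertex order [1, 2, 3, 4, 5, 6, 7, 8, 9], the degrees are [1, 2, 1, 2, 2, 2, 2, 2, 2], giving D = diag(1, 2, 1, 2, 2, 2, 2, 2, 2) and L = D - A. Since every row of L sums to 0, the all-ones vector is in the kernel and 0 is an eigenvalue. The 2 zero eigenvalues correspond to the 2 connected components. The largest eigenvalue, 3.6180, is at most the vertex count 9.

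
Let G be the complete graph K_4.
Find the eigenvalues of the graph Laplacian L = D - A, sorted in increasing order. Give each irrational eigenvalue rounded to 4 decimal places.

[0, 4, 4, 4]

The graph has 4 vertices and degree multiset [3, 3, 3, 3]; D is the diagonal matrix of degrees and L = D - A. L is symmetric positive semidefinite, so every eigenvalue is real and nonnegative. There is one zero in the spectrum, matching the 1 component. By the matrix-tree theorem the graph has (1/4) * product of the nonzero eigenvalues = 16 spanning trees.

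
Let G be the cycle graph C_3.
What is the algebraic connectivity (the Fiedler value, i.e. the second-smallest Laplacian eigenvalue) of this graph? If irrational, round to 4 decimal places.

The graph has 3 vertices and degree multiset [2, 2, 2]; D is the diagonal matrix of degrees and L = D - A. Computing the eigenvalues of L and sorting gives [0, 3, 3]. The Fiedler value lambda_2 = 3 is strictly positive, so the graph is connected. The largest eigenvalue, 3, is at most the vertex count 3.

3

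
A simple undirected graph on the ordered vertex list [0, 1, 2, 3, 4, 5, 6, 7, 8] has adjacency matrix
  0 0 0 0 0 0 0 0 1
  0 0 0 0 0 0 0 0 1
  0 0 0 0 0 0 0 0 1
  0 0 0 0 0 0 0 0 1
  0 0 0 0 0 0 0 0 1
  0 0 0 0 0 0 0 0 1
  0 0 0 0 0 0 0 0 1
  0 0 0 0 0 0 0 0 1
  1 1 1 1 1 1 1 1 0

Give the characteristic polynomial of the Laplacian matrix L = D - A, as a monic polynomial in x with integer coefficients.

x^9 - 16x^8 + 84x^7 - 224x^6 + 350x^5 - 336x^4 + 196x^3 - 64x^2 + 9x

Each diagonal entry of L is the vertex degree and each off-diagonal entry is -1 where an edge is present, 0 otherwise; in the order [0, 1, 2, 3, 4, 5, 6, 7, 8] the diagonal is [1, 1, 1, 1, 1, 1, 1, 1, 8]. L has integer entries, so p(x) = det(xI - L) has integer coefficients. Expanding the determinant yields x^9 - 16x^8 + 84x^7 - 224x^6 + 350x^5 - 336x^4 + 196x^3 - 64x^2 + 9x. The coefficient of x^8 equals -trace(L) = -16, matching the sum of degrees.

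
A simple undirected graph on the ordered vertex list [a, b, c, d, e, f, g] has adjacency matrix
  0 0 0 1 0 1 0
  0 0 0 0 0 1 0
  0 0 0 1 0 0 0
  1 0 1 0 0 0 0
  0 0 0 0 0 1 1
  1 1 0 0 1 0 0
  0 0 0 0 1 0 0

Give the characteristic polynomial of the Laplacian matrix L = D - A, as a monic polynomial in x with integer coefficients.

Each diagonal entry of L is the vertex degree and each off-diagonal entry is -1 where an edge is present, 0 otherwise; in the order [a, b, c, d, e, f, g] the diagonal is [2, 1, 1, 2, 2, 3, 1]. L has integer entries, so p(x) = det(xI - L) has integer coefficients. Expanding the determinant yields x^7 - 12x^6 + 54x^5 - 114x^4 + 115x^3 - 50x^2 + 7x. Since p(0) = det(-L) = 0, x divides p(x). There is one zero in the spectrum, matching the 1 component. By the matrix-tree theorem the graph has (1/7) * product of the nonzero eigenvalues = 1 spanning tree.

x^7 - 12x^6 + 54x^5 - 114x^4 + 115x^3 - 50x^2 + 7x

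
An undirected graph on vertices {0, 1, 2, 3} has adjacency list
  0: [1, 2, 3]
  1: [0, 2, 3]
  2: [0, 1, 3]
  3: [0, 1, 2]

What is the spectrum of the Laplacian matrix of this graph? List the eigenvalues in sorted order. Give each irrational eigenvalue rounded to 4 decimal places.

With the vertex order [0, 1, 2, 3], the degrees are [3, 3, 3, 3], giving D = diag(3, 3, 3, 3) and L = D - A. The multiplicity of 0 as a Laplacian eigenvalue equals the number of connected components. The single zero eigenvalue shows the graph is connected. The eigenvalues sum to 12, which equals trace(L) = 2|E|.

[0, 4, 4, 4]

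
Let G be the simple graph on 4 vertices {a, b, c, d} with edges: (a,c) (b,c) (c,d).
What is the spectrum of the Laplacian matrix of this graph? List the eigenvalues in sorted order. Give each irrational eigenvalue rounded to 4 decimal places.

Each diagonal entry of L is the vertex degree and each off-diagonal entry is -1 where an edge is present, 0 otherwise; in the order [a, b, c, d] the diagonal is [1, 1, 3, 1]. L is symmetric positive semidefinite, so every eigenvalue is real and nonnegative. The single zero eigenvalue shows the graph is connected. The eigenvalues sum to 6, which equals trace(L) = 2|E|.

[0, 1, 1, 4]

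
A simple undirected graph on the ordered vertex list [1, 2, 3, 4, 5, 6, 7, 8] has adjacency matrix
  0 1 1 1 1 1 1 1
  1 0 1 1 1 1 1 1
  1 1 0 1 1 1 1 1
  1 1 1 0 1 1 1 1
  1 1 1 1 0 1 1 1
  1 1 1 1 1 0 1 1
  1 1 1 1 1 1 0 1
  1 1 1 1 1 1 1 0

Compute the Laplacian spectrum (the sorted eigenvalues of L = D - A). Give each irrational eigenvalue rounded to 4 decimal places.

With the vertex order [1, 2, 3, 4, 5, 6, 7, 8], the degrees are [7, 7, 7, 7, 7, 7, 7, 7], giving D = diag(7, 7, 7, 7, 7, 7, 7, 7) and L = D - A. Since every row of L sums to 0, the all-ones vector is in the kernel and 0 is an eigenvalue. The single zero eigenvalue shows the graph is connected. By the matrix-tree theorem the graph has (1/8) * product of the nonzero eigenvalues = 262144 spanning trees. There is one zero in the spectrum, matching the 1 component.

[0, 8, 8, 8, 8, 8, 8, 8]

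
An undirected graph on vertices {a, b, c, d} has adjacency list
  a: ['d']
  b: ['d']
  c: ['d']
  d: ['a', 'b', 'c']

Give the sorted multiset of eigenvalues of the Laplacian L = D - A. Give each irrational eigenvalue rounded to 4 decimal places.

With the vertex order [a, b, c, d], the degrees are [1, 1, 1, 3], giving D = diag(1, 1, 1, 3) and L = D - A. Diagonalising L (or applying a numerical eigensolver to the 4x4 matrix) gives the spectrum above. The largest eigenvalue, 4, is at most the vertex count 4. There is one zero in the spectrum, matching the 1 component.

[0, 1, 1, 4]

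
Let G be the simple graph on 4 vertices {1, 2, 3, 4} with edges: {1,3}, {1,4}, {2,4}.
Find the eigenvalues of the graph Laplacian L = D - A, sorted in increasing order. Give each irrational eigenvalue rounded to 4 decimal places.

Reading degrees in the order [1, 2, 3, 4] gives [2, 1, 1, 2]; set D = diag(2, 1, 1, 2) and form L = D - A. Since every row of L sums to 0, the all-ones vector is in the kernel and 0 is an eigenvalue. The single zero eigenvalue shows the graph is connected. The largest eigenvalue, 3.4142, is at most the vertex count 4.

[0, 0.5858, 2, 3.4142]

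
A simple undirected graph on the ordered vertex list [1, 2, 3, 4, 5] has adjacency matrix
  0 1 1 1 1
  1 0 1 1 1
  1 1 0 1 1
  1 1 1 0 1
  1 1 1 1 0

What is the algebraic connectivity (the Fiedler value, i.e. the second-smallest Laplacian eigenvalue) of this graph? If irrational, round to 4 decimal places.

5

Reading degrees in the order [1, 2, 3, 4, 5] gives [4, 4, 4, 4, 4]; set D = diag(4, 4, 4, 4, 4) and form L = D - A. The smallest Laplacian eigenvalue is always 0. The next one, lambda_2 = 5, measures how hard the graph is to disconnect: larger values mean better connectivity. There is one zero in the spectrum, matching the 1 component. The largest eigenvalue, 5, is at most the vertex count 5.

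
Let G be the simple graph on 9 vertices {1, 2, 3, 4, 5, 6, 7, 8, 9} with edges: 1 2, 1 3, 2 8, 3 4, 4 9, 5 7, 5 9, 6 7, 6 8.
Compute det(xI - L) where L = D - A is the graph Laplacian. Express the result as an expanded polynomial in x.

x^9 - 18x^8 + 135x^7 - 546x^6 + 1287x^5 - 1782x^4 + 1386x^3 - 540x^2 + 81x

Reading degrees in the order [1, 2, 3, 4, 5, 6, 7, 8, 9] gives [2, 2, 2, 2, 2, 2, 2, 2, 2]; set D = diag(2, 2, 2, 2, 2, 2, 2, 2, 2) and form L = D - A. L has integer entries, so p(x) = det(xI - L) has integer coefficients. Expanding the determinant yields x^9 - 18x^8 + 135x^7 - 546x^6 + 1287x^5 - 1782x^4 + 1386x^3 - 540x^2 + 81x. The constant term is 0 because L is singular (the all-ones vector lies in its kernel). By the matrix-tree theorem the graph has (1/9) * product of the nonzero eigenvalues = 9 spanning trees.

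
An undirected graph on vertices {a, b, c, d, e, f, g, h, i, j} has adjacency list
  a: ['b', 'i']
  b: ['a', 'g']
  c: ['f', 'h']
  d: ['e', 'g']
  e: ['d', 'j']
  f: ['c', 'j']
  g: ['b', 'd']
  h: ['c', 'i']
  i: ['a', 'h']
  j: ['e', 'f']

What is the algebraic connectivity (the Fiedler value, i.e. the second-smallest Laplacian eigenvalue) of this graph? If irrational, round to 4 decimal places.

0.3820

Each diagonal entry of L is the vertex degree and each off-diagonal entry is -1 where an edge is present, 0 otherwise; in the order [a, b, c, d, e, f, g, h, i, j] the diagonal is [2, 2, 2, 2, 2, 2, 2, 2, 2, 2]. The sorted Laplacian eigenvalues are [0, 0.3820, 0.3820, 1.3820, 1.3820, 2.6180, 2.6180, 3.6180, 3.6180, 4]; the algebraic connectivity is the second entry, 0.3820. There is one zero in the spectrum, matching the 1 component. By the matrix-tree theorem the graph has (1/10) * product of the nonzero eigenvalues = 10 spanning trees.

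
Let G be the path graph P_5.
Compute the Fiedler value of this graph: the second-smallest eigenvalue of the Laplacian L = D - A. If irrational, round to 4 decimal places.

0.3820

The graph has 5 vertices and degree multiset [2, 2, 2, 1, 1]; D is the diagonal matrix of degrees and L = D - A. Computing the eigenvalues of L and sorting gives [0, 0.3820, 1.3820, 2.6180, 3.6180]. The Fiedler value lambda_2 = 0.3820 is strictly positive, so the graph is connected. The eigenvalues sum to 8, which equals trace(L) = 2|E|. By the matrix-tree theorem the graph has (1/5) * product of the nonzero eigenvalues = 1 spanning tree.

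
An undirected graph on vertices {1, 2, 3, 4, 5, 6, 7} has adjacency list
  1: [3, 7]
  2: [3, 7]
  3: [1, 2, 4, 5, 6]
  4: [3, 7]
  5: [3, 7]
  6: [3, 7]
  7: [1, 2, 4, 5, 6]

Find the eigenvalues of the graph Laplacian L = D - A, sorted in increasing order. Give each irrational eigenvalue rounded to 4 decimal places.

[0, 2, 2, 2, 2, 5, 7]

Each diagonal entry of L is the vertex degree and each off-diagonal entry is -1 where an edge is present, 0 otherwise; in the order [1, 2, 3, 4, 5, 6, 7] the diagonal is [2, 2, 5, 2, 2, 2, 5]. The multiplicity of 0 as a Laplacian eigenvalue equals the number of connected components. The single zero eigenvalue shows the graph is connected. By the matrix-tree theorem the graph has (1/7) * product of the nonzero eigenvalues = 80 spanning trees.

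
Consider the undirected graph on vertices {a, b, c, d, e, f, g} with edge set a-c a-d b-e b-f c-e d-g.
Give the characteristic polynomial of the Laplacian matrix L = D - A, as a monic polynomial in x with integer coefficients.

x^7 - 12x^6 + 55x^5 - 120x^4 + 126x^3 - 56x^2 + 7x

Each diagonal entry of L is the vertex degree and each off-diagonal entry is -1 where an edge is present, 0 otherwise; in the order [a, b, c, d, e, f, g] the diagonal is [2, 2, 2, 2, 2, 1, 1]. Computing det(xI - L) by cofactor expansion (or equivalently via sum-over-permutations) gives x^7 - 12x^6 + 55x^5 - 120x^4 + 126x^3 - 56x^2 + 7x. The constant term is 0 because L is singular (the all-ones vector lies in its kernel).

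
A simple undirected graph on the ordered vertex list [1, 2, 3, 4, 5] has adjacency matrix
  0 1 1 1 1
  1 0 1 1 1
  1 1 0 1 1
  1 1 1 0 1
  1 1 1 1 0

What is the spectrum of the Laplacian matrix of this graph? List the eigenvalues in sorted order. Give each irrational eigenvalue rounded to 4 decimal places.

Each diagonal entry of L is the vertex degree and each off-diagonal entry is -1 where an edge is present, 0 otherwise; in the order [1, 2, 3, 4, 5] the diagonal is [4, 4, 4, 4, 4]. Diagonalising L (or applying a numerical eigensolver to the 5x5 matrix) gives the spectrum above. The single zero eigenvalue shows the graph is connected.

[0, 5, 5, 5, 5]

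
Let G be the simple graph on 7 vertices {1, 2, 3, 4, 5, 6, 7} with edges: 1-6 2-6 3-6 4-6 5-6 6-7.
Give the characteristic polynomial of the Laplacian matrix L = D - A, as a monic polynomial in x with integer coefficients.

Each diagonal entry of L is the vertex degree and each off-diagonal entry is -1 where an edge is present, 0 otherwise; in the order [1, 2, 3, 4, 5, 6, 7] the diagonal is [1, 1, 1, 1, 1, 6, 1]. Computing det(xI - L) by cofactor expansion (or equivalently via sum-over-permutations) gives x^7 - 12x^6 + 45x^5 - 80x^4 + 75x^3 - 36x^2 + 7x. The coefficient of x^6 equals -trace(L) = -12, matching the sum of degrees.

x^7 - 12x^6 + 45x^5 - 80x^4 + 75x^3 - 36x^2 + 7x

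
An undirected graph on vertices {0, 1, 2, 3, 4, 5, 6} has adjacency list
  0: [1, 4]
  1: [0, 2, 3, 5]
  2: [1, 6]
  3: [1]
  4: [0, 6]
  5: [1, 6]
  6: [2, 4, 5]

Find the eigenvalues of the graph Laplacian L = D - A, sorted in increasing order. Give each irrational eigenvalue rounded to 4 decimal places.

[0, 0.8214, 1.3025, 2, 2.3301, 4.2089, 5.3371]

With the vertex order [0, 1, 2, 3, 4, 5, 6], the degrees are [2, 4, 2, 1, 2, 2, 3], giving D = diag(2, 4, 2, 1, 2, 2, 3) and L = D - A. L is symmetric positive semidefinite, so every eigenvalue is real and nonnegative.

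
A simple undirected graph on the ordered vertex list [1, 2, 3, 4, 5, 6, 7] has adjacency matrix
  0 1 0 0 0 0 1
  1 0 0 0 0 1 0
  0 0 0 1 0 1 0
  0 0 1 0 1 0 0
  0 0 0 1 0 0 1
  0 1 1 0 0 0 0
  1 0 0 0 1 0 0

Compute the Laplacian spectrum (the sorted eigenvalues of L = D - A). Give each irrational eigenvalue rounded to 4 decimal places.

[0, 0.7530, 0.7530, 2.4450, 2.4450, 3.8019, 3.8019]

Each diagonal entry of L is the vertex degree and each off-diagonal entry is -1 where an edge is present, 0 otherwise; in the order [1, 2, 3, 4, 5, 6, 7] the diagonal is [2, 2, 2, 2, 2, 2, 2]. Diagonalising L (or applying a numerical eigensolver to the 7x7 matrix) gives the spectrum above. The single zero eigenvalue shows the graph is connected. The largest eigenvalue, 3.8019, is at most the vertex count 7. There is one zero in the spectrum, matching the 1 component.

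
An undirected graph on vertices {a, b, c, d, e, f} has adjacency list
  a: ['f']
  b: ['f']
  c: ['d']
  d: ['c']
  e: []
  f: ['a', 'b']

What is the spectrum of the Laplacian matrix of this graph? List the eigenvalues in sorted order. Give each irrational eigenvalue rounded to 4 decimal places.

Each diagonal entry of L is the vertex degree and each off-diagonal entry is -1 where an edge is present, 0 otherwise; in the order [a, b, c, d, e, f] the diagonal is [1, 1, 1, 1, 0, 2]. Since every row of L sums to 0, the all-ones vector is in the kernel and 0 is an eigenvalue. The 3 zero eigenvalues correspond to the 3 connected components. The eigenvalues sum to 6, which equals trace(L) = 2|E|. There are 3 zeros in the spectrum, matching the 3 components.

[0, 0, 0, 1, 2, 3]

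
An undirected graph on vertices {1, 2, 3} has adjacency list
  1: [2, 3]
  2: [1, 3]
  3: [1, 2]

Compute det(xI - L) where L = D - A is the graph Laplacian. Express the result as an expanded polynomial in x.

x^3 - 6x^2 + 9x

Each diagonal entry of L is the vertex degree and each off-diagonal entry is -1 where an edge is present, 0 otherwise; in the order [1, 2, 3] the diagonal is [2, 2, 2]. L has integer entries, so p(x) = det(xI - L) has integer coefficients. Expanding the determinant yields x^3 - 6x^2 + 9x. Since p(0) = det(-L) = 0, x divides p(x). The largest eigenvalue, 3, is at most the vertex count 3. There is one zero in the spectrum, matching the 1 component.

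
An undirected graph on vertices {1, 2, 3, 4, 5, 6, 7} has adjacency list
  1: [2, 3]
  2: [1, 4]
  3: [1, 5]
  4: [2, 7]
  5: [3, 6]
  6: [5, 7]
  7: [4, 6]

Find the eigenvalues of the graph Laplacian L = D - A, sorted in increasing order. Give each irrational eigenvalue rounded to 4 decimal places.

Each diagonal entry of L is the vertex degree and each off-diagonal entry is -1 where an edge is present, 0 otherwise; in the order [1, 2, 3, 4, 5, 6, 7] the diagonal is [2, 2, 2, 2, 2, 2, 2]. L is symmetric positive semidefinite, so every eigenvalue is real and nonnegative. There is one zero in the spectrum, matching the 1 component.

[0, 0.7530, 0.7530, 2.4450, 2.4450, 3.8019, 3.8019]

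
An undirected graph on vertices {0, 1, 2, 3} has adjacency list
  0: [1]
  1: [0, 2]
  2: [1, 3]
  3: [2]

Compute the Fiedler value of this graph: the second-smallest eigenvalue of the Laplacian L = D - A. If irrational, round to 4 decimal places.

0.5858

Each diagonal entry of L is the vertex degree and each off-diagonal entry is -1 where an edge is present, 0 otherwise; in the order [0, 1, 2, 3] the diagonal is [1, 2, 2, 1]. Computing the eigenvalues of L and sorting gives [0, 0.5858, 2, 3.4142]. The Fiedler value lambda_2 = 0.5858 is strictly positive, so the graph is connected.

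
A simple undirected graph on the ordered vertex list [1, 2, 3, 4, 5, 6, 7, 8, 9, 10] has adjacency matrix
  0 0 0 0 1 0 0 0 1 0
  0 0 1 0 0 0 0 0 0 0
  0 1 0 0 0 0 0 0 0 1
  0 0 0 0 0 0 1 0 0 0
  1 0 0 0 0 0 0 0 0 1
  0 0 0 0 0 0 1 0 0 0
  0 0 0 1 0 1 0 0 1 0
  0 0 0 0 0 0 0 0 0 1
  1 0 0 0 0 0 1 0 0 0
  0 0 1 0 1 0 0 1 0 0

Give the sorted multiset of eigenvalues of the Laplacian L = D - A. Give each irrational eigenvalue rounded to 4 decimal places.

[0, 0.1172, 0.5188, 0.7586, 1, 1.6674, 2.3111, 3.0846, 4.1701, 4.3721]

With the vertex order [1, 2, 3, 4, 5, 6, 7, 8, 9, 10], the degrees are [2, 1, 2, 1, 2, 1, 3, 1, 2, 3], giving D = diag(2, 1, 2, 1, 2, 1, 3, 1, 2, 3) and L = D - A. L is symmetric positive semidefinite, so every eigenvalue is real and nonnegative. The single zero eigenvalue shows the graph is connected.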